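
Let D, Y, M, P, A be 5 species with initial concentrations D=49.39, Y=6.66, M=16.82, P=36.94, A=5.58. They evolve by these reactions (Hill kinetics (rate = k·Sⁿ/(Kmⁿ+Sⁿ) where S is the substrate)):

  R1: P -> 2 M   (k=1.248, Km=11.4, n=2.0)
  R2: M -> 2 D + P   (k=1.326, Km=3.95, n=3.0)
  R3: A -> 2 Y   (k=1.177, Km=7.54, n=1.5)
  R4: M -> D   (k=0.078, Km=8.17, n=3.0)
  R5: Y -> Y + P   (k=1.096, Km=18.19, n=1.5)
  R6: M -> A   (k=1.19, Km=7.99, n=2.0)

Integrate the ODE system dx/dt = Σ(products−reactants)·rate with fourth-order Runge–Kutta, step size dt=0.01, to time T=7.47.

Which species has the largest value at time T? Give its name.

RK4 with dt=0.01: 747 steps to T=7.47. Trajectory (selected grid times):
t=0.00: D=49.39 Y=6.66 M=16.82 P=36.94 A=5.58
t=0.83: D=51.62 Y=7.45 M=16.76 P=37.26 A=5.99
t=1.66: D=53.85 Y=8.28 M=16.71 P=37.60 A=6.38
t=2.49: D=56.08 Y=9.15 M=16.66 P=37.96 A=6.75
t=3.32: D=58.31 Y=10.07 M=16.62 P=38.35 A=7.09
t=4.15: D=60.54 Y=11.02 M=16.58 P=38.76 A=7.42
t=4.98: D=62.77 Y=12.00 M=16.54 P=39.19 A=7.73
t=5.81: D=65.00 Y=13.01 M=16.51 P=39.65 A=8.03
t=6.64: D=67.23 Y=14.04 M=16.48 P=40.14 A=8.31
t=7.47: D=69.46 Y=15.10 M=16.46 P=40.64 A=8.58
At T=7.47: D=69.46 Y=15.10 M=16.46 P=40.64 A=8.58; the largest is D.

Dominant species at T: D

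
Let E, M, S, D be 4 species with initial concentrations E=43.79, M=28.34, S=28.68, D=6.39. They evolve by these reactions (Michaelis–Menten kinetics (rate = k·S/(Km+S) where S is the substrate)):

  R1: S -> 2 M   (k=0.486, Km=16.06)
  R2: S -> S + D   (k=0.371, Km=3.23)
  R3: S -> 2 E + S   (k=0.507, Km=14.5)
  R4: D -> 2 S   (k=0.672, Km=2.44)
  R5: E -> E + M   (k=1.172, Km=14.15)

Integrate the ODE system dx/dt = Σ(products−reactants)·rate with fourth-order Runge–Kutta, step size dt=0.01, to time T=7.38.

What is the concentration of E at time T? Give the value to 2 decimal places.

E at T = 48.89

RK4 with dt=0.01: 738 steps to T=7.38. Trajectory (selected grid times):
t=0.00: E=43.79 M=28.34 S=28.68 D=6.39
t=0.82: E=44.34 M=29.58 S=29.22 D=6.27
t=1.64: E=44.90 M=30.83 S=29.75 D=6.14
t=2.46: E=45.46 M=32.08 S=30.28 D=6.03
t=3.28: E=46.03 M=33.33 S=30.80 D=5.91
t=4.10: E=46.59 M=34.59 S=31.32 D=5.80
t=4.92: E=47.16 M=35.86 S=31.82 D=5.69
t=5.74: E=47.74 M=37.13 S=32.33 D=5.58
t=6.56: E=48.31 M=38.41 S=32.83 D=5.47
t=7.38: E=48.89 M=39.69 S=33.32 D=5.37
Read off E at T=7.38: 48.89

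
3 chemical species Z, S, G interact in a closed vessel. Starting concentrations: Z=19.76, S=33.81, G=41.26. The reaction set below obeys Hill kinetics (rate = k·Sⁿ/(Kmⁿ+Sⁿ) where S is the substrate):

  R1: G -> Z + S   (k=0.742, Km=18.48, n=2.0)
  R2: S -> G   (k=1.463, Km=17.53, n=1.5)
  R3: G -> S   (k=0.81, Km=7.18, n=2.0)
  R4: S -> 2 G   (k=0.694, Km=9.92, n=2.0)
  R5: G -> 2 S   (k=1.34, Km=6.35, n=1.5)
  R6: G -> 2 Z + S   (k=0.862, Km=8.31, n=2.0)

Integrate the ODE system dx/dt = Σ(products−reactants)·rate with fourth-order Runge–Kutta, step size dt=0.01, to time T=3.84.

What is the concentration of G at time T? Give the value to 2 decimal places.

G at T = 37.26

RK4 with dt=0.01: 384 steps to T=3.84. Trajectory (selected grid times):
t=0.00: Z=19.76 S=33.81 G=41.26
t=0.43: Z=20.74 S=35.12 G=40.77
t=0.85: Z=21.69 S=36.39 G=40.30
t=1.28: Z=22.66 S=37.67 G=39.84
t=1.71: Z=23.64 S=38.95 G=39.38
t=2.13: Z=24.58 S=40.19 G=38.95
t=2.56: Z=25.55 S=41.45 G=38.51
t=2.99: Z=26.52 S=42.70 G=38.08
t=3.41: Z=27.46 S=43.91 G=37.67
t=3.84: Z=28.42 S=45.14 G=37.26
Read off G at T=3.84: 37.26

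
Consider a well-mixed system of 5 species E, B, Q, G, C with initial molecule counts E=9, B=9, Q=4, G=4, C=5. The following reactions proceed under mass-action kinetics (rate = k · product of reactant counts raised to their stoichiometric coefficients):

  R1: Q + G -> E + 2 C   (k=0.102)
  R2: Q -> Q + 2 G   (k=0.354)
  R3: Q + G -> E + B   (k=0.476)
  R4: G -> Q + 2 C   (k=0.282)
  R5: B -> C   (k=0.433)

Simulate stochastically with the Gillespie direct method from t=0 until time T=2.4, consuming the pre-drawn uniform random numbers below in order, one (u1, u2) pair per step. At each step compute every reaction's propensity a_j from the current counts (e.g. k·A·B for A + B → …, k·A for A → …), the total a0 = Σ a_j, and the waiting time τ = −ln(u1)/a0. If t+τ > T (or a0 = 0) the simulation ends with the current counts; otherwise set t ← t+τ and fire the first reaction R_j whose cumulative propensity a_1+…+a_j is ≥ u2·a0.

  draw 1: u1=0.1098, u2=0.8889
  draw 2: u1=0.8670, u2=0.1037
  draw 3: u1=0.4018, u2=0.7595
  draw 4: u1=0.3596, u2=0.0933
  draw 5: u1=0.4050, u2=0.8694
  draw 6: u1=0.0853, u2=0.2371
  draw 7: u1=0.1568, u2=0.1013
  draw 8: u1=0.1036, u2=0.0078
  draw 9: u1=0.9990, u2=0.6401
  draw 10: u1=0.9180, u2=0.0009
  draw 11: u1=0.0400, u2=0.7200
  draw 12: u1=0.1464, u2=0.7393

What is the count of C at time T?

C at T = 16

t=0.000: E=9 B=9 Q=4 G=4 C=5
Draw 1: a1=1.632, a2=1.416, a3=7.616, a4=1.128, a5=3.897, a0=15.689; τ=−ln(0.1098)/15.689=0.141 → t=0.141; u2·a0=0.8889·15.689=13.946; a1+…+a4=11.792 < 13.946 ≤ a1+…+a5=15.689 → R5 fires; E=9 B=8 Q=4 G=4 C=6
Draw 2: a1=1.632, a2=1.416, a3=7.616, a4=1.128, a5=3.464, a0=15.256; τ=−ln(0.8670)/15.256=0.009 → t=0.150; u2·a0=0.1037·15.256=1.582 ≤ a1=1.632 → R1 fires; E=10 B=8 Q=3 G=3 C=8
Draw 3: a1=0.918, a2=1.062, a3=4.284, a4=0.846, a5=3.464, a0=10.574; τ=−ln(0.4018)/10.574=0.086 → t=0.236; u2·a0=0.7595·10.574=8.031; a1+…+a4=7.110 < 8.031 ≤ a1+…+a5=10.574 → R5 fires; E=10 B=7 Q=3 G=3 C=9
Draw 4: a1=0.918, a2=1.062, a3=4.284, a4=0.846, a5=3.031, a0=10.141; τ=−ln(0.3596)/10.141=0.101 → t=0.337; u2·a0=0.0933·10.141=0.946; a1=0.918 < 0.946 ≤ a1+a2=1.980 → R2 fires; E=10 B=7 Q=3 G=5 C=9
Draw 5: a1=1.530, a2=1.062, a3=7.140, a4=1.410, a5=3.031, a0=14.173; τ=−ln(0.4050)/14.173=0.064 → t=0.401; u2·a0=0.8694·14.173=12.322; a1+…+a4=11.142 < 12.322 ≤ a1+…+a5=14.173 → R5 fires; E=10 B=6 Q=3 G=5 C=10
Draw 6: a1=1.530, a2=1.062, a3=7.140, a4=1.410, a5=2.598, a0=13.740; τ=−ln(0.0853)/13.740=0.179 → t=0.580; u2·a0=0.2371·13.740=3.258; a1+a2=2.592 < 3.258 ≤ a1+…+a3=9.732 → R3 fires; E=11 B=7 Q=2 G=4 C=10
Draw 7: a1=0.816, a2=0.708, a3=3.808, a4=1.128, a5=3.031, a0=9.491; τ=−ln(0.1568)/9.491=0.195 → t=0.775; u2·a0=0.1013·9.491=0.961; a1=0.816 < 0.961 ≤ a1+a2=1.524 → R2 fires; E=11 B=7 Q=2 G=6 C=10
Draw 8: a1=1.224, a2=0.708, a3=5.712, a4=1.692, a5=3.031, a0=12.367; τ=−ln(0.1036)/12.367=0.183 → t=0.959; u2·a0=0.0078·12.367=0.096 ≤ a1=1.224 → R1 fires; E=12 B=7 Q=1 G=5 C=12
Draw 9: a1=0.510, a2=0.354, a3=2.380, a4=1.410, a5=3.031, a0=7.685; τ=−ln(0.9990)/7.685=0.000 → t=0.959; u2·a0=0.6401·7.685=4.919; a1+…+a4=4.654 < 4.919 ≤ a1+…+a5=7.685 → R5 fires; E=12 B=6 Q=1 G=5 C=13
Draw 10: a1=0.510, a2=0.354, a3=2.380, a4=1.410, a5=2.598, a0=7.252; τ=−ln(0.9180)/7.252=0.012 → t=0.971; u2·a0=0.0009·7.252=0.007 ≤ a1=0.510 → R1 fires; E=13 B=6 Q=0 G=4 C=15
Draw 11: a1=0.000, a2=0.000, a3=0.000, a4=1.128, a5=2.598, a0=3.726; τ=−ln(0.0400)/3.726=0.864 → t=1.835; u2·a0=0.7200·3.726=2.683; a1+…+a4=1.128 < 2.683 ≤ a1+…+a5=3.726 → R5 fires; E=13 B=5 Q=0 G=4 C=16
Draw 12: a1=0.000, a2=0.000, a3=0.000, a4=1.128, a5=2.165, a0=3.293; τ=−ln(0.1464)/3.293=0.583 → t=2.418 > T=2.4: stop.
Read off C at T=2.4: 16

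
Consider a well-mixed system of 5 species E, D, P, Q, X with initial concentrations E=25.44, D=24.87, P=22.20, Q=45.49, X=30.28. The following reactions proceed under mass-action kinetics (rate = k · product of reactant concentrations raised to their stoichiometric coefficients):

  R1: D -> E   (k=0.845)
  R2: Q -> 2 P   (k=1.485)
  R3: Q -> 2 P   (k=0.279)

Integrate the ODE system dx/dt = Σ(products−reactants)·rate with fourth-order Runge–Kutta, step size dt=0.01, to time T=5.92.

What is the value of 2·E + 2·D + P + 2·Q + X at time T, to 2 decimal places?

Check how each reaction changes W = 2·E + 2·D + P + 2·Q + X (weight of products minus weight of reactants):
R1: D -> E: (2·1) − (2·1) = 2 − 2 = 0
R2: Q -> 2 P: (1·2) − (2·1) = 2 − 2 = 0
R3: Q -> 2 P: (1·2) − (2·1) = 2 − 2 = 0
Every reaction leaves W unchanged, so W is conserved and no simulation is needed: W(T) = W(0) = 2·25.44 + 2·24.87 + 22.20 + 2·45.49 + 30.28 = 244.08

Value at T = 244.08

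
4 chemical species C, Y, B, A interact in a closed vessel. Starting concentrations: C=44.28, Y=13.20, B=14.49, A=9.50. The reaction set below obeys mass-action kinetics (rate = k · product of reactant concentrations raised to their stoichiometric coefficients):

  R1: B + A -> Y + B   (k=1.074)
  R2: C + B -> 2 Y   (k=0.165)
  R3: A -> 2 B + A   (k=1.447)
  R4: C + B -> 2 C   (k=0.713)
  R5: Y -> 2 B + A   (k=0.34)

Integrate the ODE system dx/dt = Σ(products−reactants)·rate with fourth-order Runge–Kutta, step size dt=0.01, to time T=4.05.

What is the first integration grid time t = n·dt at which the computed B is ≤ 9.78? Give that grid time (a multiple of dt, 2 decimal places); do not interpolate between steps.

Threshold first reached at t = 0.02

RK4 with dt=0.01: 405 steps to T=4.05. Trajectory (selected grid times):
t=0.00: C=44.28 Y=13.20 B=14.49 A=9.50
t=0.01: C=47.32 Y=16.14 B=9.98 A=8.39
t=0.02: C=49.52 Y=18.12 B=6.81 A=7.73
t=0.45: C=63.24 Y=26.38 B=0.73 A=7.74
t=0.90: C=75.71 Y=32.39 B=0.73 A=9.24
t=1.35: C=90.80 Y=39.60 B=0.74 A=11.11
t=1.80: C=109.10 Y=48.32 B=0.75 A=13.42
t=2.25: C=131.31 Y=58.88 B=0.75 A=16.23
t=2.70: C=158.27 Y=71.70 B=0.76 A=19.64
t=3.15: C=191.00 Y=87.26 B=0.76 A=23.79
t=3.60: C=230.72 Y=106.15 B=0.77 A=28.83
t=4.05: C=278.95 Y=129.07 B=0.77 A=34.94
B(0.01)=9.980 > 9.78 but B(0.02)=6.805 ≤ 9.78, so the first grid time is t=0.02.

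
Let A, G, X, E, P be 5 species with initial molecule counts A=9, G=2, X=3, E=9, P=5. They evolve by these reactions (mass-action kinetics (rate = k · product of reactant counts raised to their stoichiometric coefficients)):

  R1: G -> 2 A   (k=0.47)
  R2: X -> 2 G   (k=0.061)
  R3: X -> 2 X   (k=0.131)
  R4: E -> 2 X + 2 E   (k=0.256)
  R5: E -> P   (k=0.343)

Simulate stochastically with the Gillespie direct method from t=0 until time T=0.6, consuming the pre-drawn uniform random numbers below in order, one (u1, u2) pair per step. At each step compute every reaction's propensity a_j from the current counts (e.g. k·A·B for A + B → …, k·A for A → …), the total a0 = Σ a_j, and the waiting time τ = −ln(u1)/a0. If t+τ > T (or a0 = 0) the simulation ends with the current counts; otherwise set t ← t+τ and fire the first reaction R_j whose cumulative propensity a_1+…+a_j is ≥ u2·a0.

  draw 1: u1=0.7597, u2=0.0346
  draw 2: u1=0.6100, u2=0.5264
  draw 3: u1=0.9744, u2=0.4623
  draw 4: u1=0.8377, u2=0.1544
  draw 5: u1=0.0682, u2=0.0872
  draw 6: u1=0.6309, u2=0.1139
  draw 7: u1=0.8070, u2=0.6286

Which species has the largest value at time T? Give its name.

Dominant species at T: A

t=0.000: A=9 G=2 X=3 E=9 P=5
Draw 1: a1=0.940, a2=0.183, a3=0.393, a4=2.304, a5=3.087, a0=6.907; τ=−ln(0.7597)/6.907=0.040 → t=0.040; u2·a0=0.0346·6.907=0.239 ≤ a1=0.940 → R1 fires; A=11 G=1 X=3 E=9 P=5
Draw 2: a1=0.470, a2=0.183, a3=0.393, a4=2.304, a5=3.087, a0=6.437; τ=−ln(0.6100)/6.437=0.077 → t=0.117; u2·a0=0.5264·6.437=3.388; a1+…+a4=3.350 < 3.388 ≤ a1+…+a5=6.437 → R5 fires; A=11 G=1 X=3 E=8 P=6
Draw 3: a1=0.470, a2=0.183, a3=0.393, a4=2.048, a5=2.744, a0=5.838; τ=−ln(0.9744)/5.838=0.004 → t=0.121; u2·a0=0.4623·5.838=2.699; a1+…+a3=1.046 < 2.699 ≤ a1+…+a4=3.094 → R4 fires; A=11 G=1 X=5 E=9 P=6
Draw 4: a1=0.470, a2=0.305, a3=0.655, a4=2.304, a5=3.087, a0=6.821; τ=−ln(0.8377)/6.821=0.026 → t=0.147; u2·a0=0.1544·6.821=1.053; a1+a2=0.775 < 1.053 ≤ a1+…+a3=1.430 → R3 fires; A=11 G=1 X=6 E=9 P=6
Draw 5: a1=0.470, a2=0.366, a3=0.786, a4=2.304, a5=3.087, a0=7.013; τ=−ln(0.0682)/7.013=0.383 → t=0.530; u2·a0=0.0872·7.013=0.612; a1=0.470 < 0.612 ≤ a1+a2=0.836 → R2 fires; A=11 G=3 X=5 E=9 P=6
Draw 6: a1=1.410, a2=0.305, a3=0.655, a4=2.304, a5=3.087, a0=7.761; τ=−ln(0.6309)/7.761=0.059 → t=0.589; u2·a0=0.1139·7.761=0.884 ≤ a1=1.410 → R1 fires; A=13 G=2 X=5 E=9 P=6
Draw 7: a1=0.940, a2=0.305, a3=0.655, a4=2.304, a5=3.087, a0=7.291; τ=−ln(0.8070)/7.291=0.029 → t=0.619 > T=0.6: stop.
At T=0.6: A=13 G=2 X=5 E=9 P=6; the largest is A.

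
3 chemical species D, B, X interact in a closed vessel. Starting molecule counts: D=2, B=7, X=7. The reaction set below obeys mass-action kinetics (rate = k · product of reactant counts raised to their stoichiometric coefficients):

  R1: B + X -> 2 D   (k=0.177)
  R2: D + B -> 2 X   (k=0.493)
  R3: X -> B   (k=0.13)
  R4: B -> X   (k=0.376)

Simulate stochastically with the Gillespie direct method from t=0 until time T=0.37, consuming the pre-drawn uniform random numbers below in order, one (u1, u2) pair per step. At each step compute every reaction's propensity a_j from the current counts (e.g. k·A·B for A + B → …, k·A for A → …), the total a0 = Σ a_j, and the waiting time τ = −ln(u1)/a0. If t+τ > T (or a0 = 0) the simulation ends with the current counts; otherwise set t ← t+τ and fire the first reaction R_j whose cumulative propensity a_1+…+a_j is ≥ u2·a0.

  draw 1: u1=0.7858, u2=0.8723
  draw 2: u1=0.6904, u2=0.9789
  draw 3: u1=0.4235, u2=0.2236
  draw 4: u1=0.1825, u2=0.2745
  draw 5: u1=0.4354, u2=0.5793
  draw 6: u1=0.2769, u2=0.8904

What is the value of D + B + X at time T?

Check how each reaction changes W = D + B + X (weight of products minus weight of reactants):
R1: B + X -> 2 D: (1·2) − (1·1 + 1·1) = 2 − 2 = 0
R2: D + B -> 2 X: (1·2) − (1·1 + 1·1) = 2 − 2 = 0
R3: X -> B: (1·1) − (1·1) = 1 − 1 = 0
R4: B -> X: (1·1) − (1·1) = 1 − 1 = 0
Every reaction leaves W unchanged, so W is conserved and no simulation is needed: W(T) = W(0) = 2 + 7 + 7 = 16

Value at T = 16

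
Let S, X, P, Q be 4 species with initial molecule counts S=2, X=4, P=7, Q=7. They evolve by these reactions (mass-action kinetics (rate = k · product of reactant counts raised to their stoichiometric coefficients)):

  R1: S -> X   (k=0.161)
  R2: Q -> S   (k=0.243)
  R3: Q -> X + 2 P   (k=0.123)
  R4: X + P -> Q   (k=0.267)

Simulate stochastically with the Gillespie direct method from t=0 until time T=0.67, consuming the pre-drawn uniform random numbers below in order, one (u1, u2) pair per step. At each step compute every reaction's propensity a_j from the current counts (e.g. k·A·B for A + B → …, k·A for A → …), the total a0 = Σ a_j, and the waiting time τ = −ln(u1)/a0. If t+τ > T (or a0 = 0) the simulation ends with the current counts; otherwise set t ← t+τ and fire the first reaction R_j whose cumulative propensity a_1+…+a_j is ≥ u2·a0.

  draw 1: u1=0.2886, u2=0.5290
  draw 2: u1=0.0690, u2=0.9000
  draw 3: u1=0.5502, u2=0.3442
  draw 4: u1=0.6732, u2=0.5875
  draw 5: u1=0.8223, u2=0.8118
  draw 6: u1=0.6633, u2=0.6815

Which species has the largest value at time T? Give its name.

t=0.000: S=2 X=4 P=7 Q=7
Draw 1: a1=0.322, a2=1.701, a3=0.861, a4=7.476, a0=10.360; τ=−ln(0.2886)/10.360=0.120 → t=0.120; u2·a0=0.5290·10.360=5.480; a1+…+a3=2.884 < 5.480 ≤ a1+…+a4=10.360 → R4 fires; S=2 X=3 P=6 Q=8
Draw 2: a1=0.322, a2=1.944, a3=0.984, a4=4.806, a0=8.056; τ=−ln(0.0690)/8.056=0.332 → t=0.452; u2·a0=0.9000·8.056=7.250; a1+…+a3=3.250 < 7.250 ≤ a1+…+a4=8.056 → R4 fires; S=2 X=2 P=5 Q=9
Draw 3: a1=0.322, a2=2.187, a3=1.107, a4=2.670, a0=6.286; τ=−ln(0.5502)/6.286=0.095 → t=0.547; u2·a0=0.3442·6.286=2.164; a1=0.322 < 2.164 ≤ a1+a2=2.509 → R2 fires; S=3 X=2 P=5 Q=8
Draw 4: a1=0.483, a2=1.944, a3=0.984, a4=2.670, a0=6.081; τ=−ln(0.6732)/6.081=0.065 → t=0.612; u2·a0=0.5875·6.081=3.573; a1+…+a3=3.411 < 3.573 ≤ a1+…+a4=6.081 → R4 fires; S=3 X=1 P=4 Q=9
Draw 5: a1=0.483, a2=2.187, a3=1.107, a4=1.068, a0=4.845; τ=−ln(0.8223)/4.845=0.040 → t=0.652; u2·a0=0.8118·4.845=3.933; a1+…+a3=3.777 < 3.933 ≤ a1+…+a4=4.845 → R4 fires; S=3 X=0 P=3 Q=10
Draw 6: a1=0.483, a2=2.430, a3=1.230, a4=0.000, a0=4.143; τ=−ln(0.6633)/4.143=0.099 → t=0.751 > T=0.67: stop.
At T=0.67: S=3 X=0 P=3 Q=10; the largest is Q.

Dominant species at T: Q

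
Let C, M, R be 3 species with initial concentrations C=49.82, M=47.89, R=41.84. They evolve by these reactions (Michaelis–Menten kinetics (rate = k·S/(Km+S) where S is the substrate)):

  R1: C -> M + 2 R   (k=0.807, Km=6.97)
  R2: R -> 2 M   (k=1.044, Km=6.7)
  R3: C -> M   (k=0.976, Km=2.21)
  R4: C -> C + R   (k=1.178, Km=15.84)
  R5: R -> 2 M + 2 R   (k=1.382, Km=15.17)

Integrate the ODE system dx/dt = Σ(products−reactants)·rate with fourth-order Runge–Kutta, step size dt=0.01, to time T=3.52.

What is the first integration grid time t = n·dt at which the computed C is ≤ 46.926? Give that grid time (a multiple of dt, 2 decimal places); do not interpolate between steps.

RK4 with dt=0.01: 352 steps to T=3.52. Trajectory (selected grid times):
t=0.00: C=49.82 M=47.89 R=41.84
t=0.39: C=49.18 M=50.03 R=42.79
t=0.78: C=48.54 M=52.17 R=43.73
t=1.17: C=47.90 M=54.32 R=44.67
t=1.56: C=47.26 M=56.47 R=45.62
t=1.76: C=46.94 M=57.58 R=46.10
t=1.77: C=46.92 M=57.63 R=46.12
t=1.96: C=46.61 M=58.69 R=46.58
t=2.35: C=45.97 M=60.85 R=47.52
t=2.74: C=45.34 M=63.02 R=48.46
t=3.13: C=44.70 M=65.20 R=49.40
t=3.52: C=44.07 M=67.38 R=50.34
C(1.76)=46.936 > 46.926 but C(1.77)=46.920 ≤ 46.926, so the first grid time is t=1.77.

Threshold first reached at t = 1.77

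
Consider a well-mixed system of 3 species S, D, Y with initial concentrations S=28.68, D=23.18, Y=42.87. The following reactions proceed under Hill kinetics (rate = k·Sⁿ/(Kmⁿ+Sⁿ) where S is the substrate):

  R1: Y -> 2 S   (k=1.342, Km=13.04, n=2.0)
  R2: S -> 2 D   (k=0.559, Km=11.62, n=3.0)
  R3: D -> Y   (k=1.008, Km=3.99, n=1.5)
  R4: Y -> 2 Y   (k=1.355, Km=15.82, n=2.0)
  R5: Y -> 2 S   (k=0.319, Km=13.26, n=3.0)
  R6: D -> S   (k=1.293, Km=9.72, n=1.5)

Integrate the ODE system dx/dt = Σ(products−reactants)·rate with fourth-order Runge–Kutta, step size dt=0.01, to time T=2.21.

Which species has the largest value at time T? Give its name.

RK4 with dt=0.01: 221 steps to T=2.21. Trajectory (selected grid times):
t=0.00: S=28.68 D=23.18 Y=42.87
t=0.25: S=29.57 D=22.95 Y=43.02
t=0.49: S=30.43 D=22.74 Y=43.16
t=0.74: S=31.32 D=22.52 Y=43.31
t=0.98: S=32.17 D=22.31 Y=43.45
t=1.23: S=33.06 D=22.09 Y=43.60
t=1.47: S=33.91 D=21.88 Y=43.74
t=1.72: S=34.79 D=21.67 Y=43.89
t=1.96: S=35.64 D=21.47 Y=44.03
t=2.21: S=36.53 D=21.26 Y=44.18
At T=2.21: S=36.53 D=21.26 Y=44.18; the largest is Y.

Dominant species at T: Y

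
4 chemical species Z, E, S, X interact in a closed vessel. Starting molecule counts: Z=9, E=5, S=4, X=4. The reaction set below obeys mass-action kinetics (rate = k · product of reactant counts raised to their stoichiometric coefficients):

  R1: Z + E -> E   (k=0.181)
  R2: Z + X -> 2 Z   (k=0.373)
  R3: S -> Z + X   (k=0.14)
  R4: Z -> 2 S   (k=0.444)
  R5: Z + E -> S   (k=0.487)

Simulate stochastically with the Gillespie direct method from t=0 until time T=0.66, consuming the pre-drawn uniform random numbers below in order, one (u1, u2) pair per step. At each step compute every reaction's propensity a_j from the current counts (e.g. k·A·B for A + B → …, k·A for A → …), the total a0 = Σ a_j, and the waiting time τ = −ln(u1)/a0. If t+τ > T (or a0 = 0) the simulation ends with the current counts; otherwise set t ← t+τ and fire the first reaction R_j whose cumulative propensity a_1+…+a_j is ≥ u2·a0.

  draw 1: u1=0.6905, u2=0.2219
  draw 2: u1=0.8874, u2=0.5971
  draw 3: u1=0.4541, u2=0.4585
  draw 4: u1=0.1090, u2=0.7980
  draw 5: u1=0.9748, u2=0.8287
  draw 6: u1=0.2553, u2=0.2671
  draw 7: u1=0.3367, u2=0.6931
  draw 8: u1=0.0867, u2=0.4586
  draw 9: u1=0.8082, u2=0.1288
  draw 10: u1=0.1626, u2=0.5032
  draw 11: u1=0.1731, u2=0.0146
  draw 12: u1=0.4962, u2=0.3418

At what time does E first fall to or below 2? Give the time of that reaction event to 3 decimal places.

Threshold first reached at t = 0.095

t=0.000: Z=9 E=5 S=4 X=4
Draw 1: a1=8.145, a2=13.428, a3=0.560, a4=3.996, a5=21.915, a0=48.044; τ=−ln(0.6905)/48.044=0.008 → t=0.008; u2·a0=0.2219·48.044=10.661; a1=8.145 < 10.661 ≤ a1+a2=21.573 → R2 fires; Z=10 E=5 S=4 X=3
Draw 2: a1=9.050, a2=11.190, a3=0.560, a4=4.440, a5=24.350, a0=49.590; τ=−ln(0.8874)/49.590=0.002 → t=0.010; u2·a0=0.5971·49.590=29.610; a1+…+a4=25.240 < 29.610 ≤ a1+…+a5=49.590 → R5 fires; Z=9 E=4 S=5 X=3
Draw 3: a1=6.516, a2=10.071, a3=0.700, a4=3.996, a5=17.532, a0=38.815; τ=−ln(0.4541)/38.815=0.020 → t=0.030; u2·a0=0.4585·38.815=17.797; a1+…+a3=17.287 < 17.797 ≤ a1+…+a4=21.283 → R4 fires; Z=8 E=4 S=7 X=3
Draw 4: a1=5.792, a2=8.952, a3=0.980, a4=3.552, a5=15.584, a0=34.860; τ=−ln(0.1090)/34.860=0.064 → t=0.094; u2·a0=0.7980·34.860=27.818; a1+…+a4=19.276 < 27.818 ≤ a1+…+a5=34.860 → R5 fires; Z=7 E=3 S=8 X=3
Draw 5: a1=3.801, a2=7.833, a3=1.120, a4=3.108, a5=10.227, a0=26.089; τ=−ln(0.9748)/26.089=0.001 → t=0.095; u2·a0=0.8287·26.089=21.620; a1+…+a4=15.862 < 21.620 ≤ a1+…+a5=26.089 → R5 fires; Z=6 E=2 S=9 X=3
Draw 6: a1=2.172, a2=6.714, a3=1.260, a4=2.664, a5=5.844, a0=18.654; τ=−ln(0.2553)/18.654=0.073 → t=0.168; u2·a0=0.2671·18.654=4.982; a1=2.172 < 4.982 ≤ a1+a2=8.886 → R2 fires; Z=7 E=2 S=9 X=2
Draw 7: a1=2.534, a2=5.222, a3=1.260, a4=3.108, a5=6.818, a0=18.942; τ=−ln(0.3367)/18.942=0.057 → t=0.226; u2·a0=0.6931·18.942=13.129; a1+…+a4=12.124 < 13.129 ≤ a1+…+a5=18.942 → R5 fires; Z=6 E=1 S=10 X=2
Draw 8: a1=1.086, a2=4.476, a3=1.400, a4=2.664, a5=2.922, a0=12.548; τ=−ln(0.0867)/12.548=0.195 → t=0.421; u2·a0=0.4586·12.548=5.755; a1+a2=5.562 < 5.755 ≤ a1+…+a3=6.962 → R3 fires; Z=7 E=1 S=9 X=3
Draw 9: a1=1.267, a2=7.833, a3=1.260, a4=3.108, a5=3.409, a0=16.877; τ=−ln(0.8082)/16.877=0.013 → t=0.433; u2·a0=0.1288·16.877=2.174; a1=1.267 < 2.174 ≤ a1+a2=9.100 → R2 fires; Z=8 E=1 S=9 X=2
Draw 10: a1=1.448, a2=5.968, a3=1.260, a4=3.552, a5=3.896, a0=16.124; τ=−ln(0.1626)/16.124=0.113 → t=0.546; u2·a0=0.5032·16.124=8.114; a1+a2=7.416 < 8.114 ≤ a1+…+a3=8.676 → R3 fires; Z=9 E=1 S=8 X=3
Draw 11: a1=1.629, a2=10.071, a3=1.120, a4=3.996, a5=4.383, a0=21.199; τ=−ln(0.1731)/21.199=0.083 → t=0.629; u2·a0=0.0146·21.199=0.310 ≤ a1=1.629 → R1 fires; Z=8 E=1 S=8 X=3
Draw 12: a1=1.448, a2=8.952, a3=1.120, a4=3.552, a5=3.896, a0=18.968; τ=−ln(0.4962)/18.968=0.037 → t=0.666 > T=0.66: stop.
E first becomes ≤ 2 when it reaches 2 at the event at t=0.095.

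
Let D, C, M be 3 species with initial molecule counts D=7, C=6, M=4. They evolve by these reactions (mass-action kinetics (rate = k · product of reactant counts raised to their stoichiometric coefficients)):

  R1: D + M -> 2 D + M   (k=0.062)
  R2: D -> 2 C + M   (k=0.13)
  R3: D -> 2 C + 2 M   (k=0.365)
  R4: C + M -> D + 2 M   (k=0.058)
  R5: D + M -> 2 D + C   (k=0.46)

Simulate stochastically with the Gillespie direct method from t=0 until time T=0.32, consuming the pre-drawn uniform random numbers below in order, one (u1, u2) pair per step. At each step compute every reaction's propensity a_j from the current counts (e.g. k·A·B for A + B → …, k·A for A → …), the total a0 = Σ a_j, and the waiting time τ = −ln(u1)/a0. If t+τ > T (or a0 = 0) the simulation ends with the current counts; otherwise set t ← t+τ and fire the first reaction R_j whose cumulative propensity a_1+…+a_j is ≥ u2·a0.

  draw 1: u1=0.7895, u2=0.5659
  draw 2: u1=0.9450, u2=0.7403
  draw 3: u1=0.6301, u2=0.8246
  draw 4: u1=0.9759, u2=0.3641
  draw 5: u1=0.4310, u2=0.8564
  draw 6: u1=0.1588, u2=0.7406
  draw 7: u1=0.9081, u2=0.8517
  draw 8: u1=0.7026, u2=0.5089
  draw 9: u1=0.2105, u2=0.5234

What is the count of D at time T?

t=0.000: D=7 C=6 M=4
Draw 1: a1=1.736, a2=0.910, a3=2.555, a4=1.392, a5=12.880, a0=19.473; τ=−ln(0.7895)/19.473=0.012 → t=0.012; u2·a0=0.5659·19.473=11.020; a1+…+a4=6.593 < 11.020 ≤ a1+…+a5=19.473 → R5 fires; D=8 C=7 M=3
Draw 2: a1=1.488, a2=1.040, a3=2.920, a4=1.218, a5=11.040, a0=17.706; τ=−ln(0.9450)/17.706=0.003 → t=0.015; u2·a0=0.7403·17.706=13.108; a1+…+a4=6.666 < 13.108 ≤ a1+…+a5=17.706 → R5 fires; D=9 C=8 M=2
Draw 3: a1=1.116, a2=1.170, a3=3.285, a4=0.928, a5=8.280, a0=14.779; τ=−ln(0.6301)/14.779=0.031 → t=0.047; u2·a0=0.8246·14.779=12.187; a1+…+a4=6.499 < 12.187 ≤ a1+…+a5=14.779 → R5 fires; D=10 C=9 M=1
Draw 4: a1=0.620, a2=1.300, a3=3.650, a4=0.522, a5=4.600, a0=10.692; τ=−ln(0.9759)/10.692=0.002 → t=0.049; u2·a0=0.3641·10.692=3.893; a1+a2=1.920 < 3.893 ≤ a1+…+a3=5.570 → R3 fires; D=9 C=11 M=3
Draw 5: a1=1.674, a2=1.170, a3=3.285, a4=1.914, a5=12.420, a0=20.463; τ=−ln(0.4310)/20.463=0.041 → t=0.090; u2·a0=0.8564·20.463=17.525; a1+…+a4=8.043 < 17.525 ≤ a1+…+a5=20.463 → R5 fires; D=10 C=12 M=2
Draw 6: a1=1.240, a2=1.300, a3=3.650, a4=1.392, a5=9.200, a0=16.782; τ=−ln(0.1588)/16.782=0.110 → t=0.200; u2·a0=0.7406·16.782=12.429; a1+…+a4=7.582 < 12.429 ≤ a1+…+a5=16.782 → R5 fires; D=11 C=13 M=1
Draw 7: a1=0.682, a2=1.430, a3=4.015, a4=0.754, a5=5.060, a0=11.941; τ=−ln(0.9081)/11.941=0.008 → t=0.208; u2·a0=0.8517·11.941=10.170; a1+…+a4=6.881 < 10.170 ≤ a1+…+a5=11.941 → R5 fires; D=12 C=14 M=0
Draw 8: a1=0.000, a2=1.560, a3=4.380, a4=0.000, a5=0.000, a0=5.940; τ=−ln(0.7026)/5.940=0.059 → t=0.267; u2·a0=0.5089·5.940=3.023; a1+a2=1.560 < 3.023 ≤ a1+…+a3=5.940 → R3 fires; D=11 C=16 M=2
Draw 9: a1=1.364, a2=1.430, a3=4.015, a4=1.856, a5=10.120, a0=18.785; τ=−ln(0.2105)/18.785=0.083 → t=0.350 > T=0.32: stop.
Read off D at T=0.32: 11

D at T = 11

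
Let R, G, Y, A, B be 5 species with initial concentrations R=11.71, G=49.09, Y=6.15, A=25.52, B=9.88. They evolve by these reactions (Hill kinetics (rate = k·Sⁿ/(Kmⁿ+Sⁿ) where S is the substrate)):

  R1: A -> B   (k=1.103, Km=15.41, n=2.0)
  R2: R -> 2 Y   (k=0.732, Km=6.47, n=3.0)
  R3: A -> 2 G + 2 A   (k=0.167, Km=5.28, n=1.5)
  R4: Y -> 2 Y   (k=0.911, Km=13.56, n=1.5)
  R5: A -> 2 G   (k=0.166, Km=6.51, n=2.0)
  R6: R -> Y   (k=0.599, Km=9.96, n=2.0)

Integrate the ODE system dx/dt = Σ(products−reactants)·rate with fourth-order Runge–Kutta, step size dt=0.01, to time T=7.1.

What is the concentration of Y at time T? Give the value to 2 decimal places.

RK4 with dt=0.01: 710 steps to T=7.1. Trajectory (selected grid times):
t=0.00: R=11.71 G=49.09 Y=6.15 A=25.52 B=9.88
t=0.79: R=10.96 G=49.58 Y=7.58 A=24.88 B=10.51
t=1.58: R=10.23 G=50.06 Y=9.01 A=24.26 B=11.14
t=2.37: R=9.55 G=50.54 Y=10.42 A=23.64 B=11.76
t=3.16: R=8.90 G=51.03 Y=11.80 A=23.03 B=12.36
t=3.94: R=8.30 G=51.50 Y=13.13 A=22.44 B=12.95
t=4.73: R=7.74 G=51.98 Y=14.44 A=21.85 B=13.54
t=5.52: R=7.21 G=52.45 Y=15.70 A=21.27 B=14.12
t=6.31: R=6.74 G=52.93 Y=16.91 A=20.70 B=14.68
t=7.10: R=6.30 G=53.40 Y=18.06 A=20.14 B=15.24
Read off Y at T=7.1: 18.06

Y at T = 18.06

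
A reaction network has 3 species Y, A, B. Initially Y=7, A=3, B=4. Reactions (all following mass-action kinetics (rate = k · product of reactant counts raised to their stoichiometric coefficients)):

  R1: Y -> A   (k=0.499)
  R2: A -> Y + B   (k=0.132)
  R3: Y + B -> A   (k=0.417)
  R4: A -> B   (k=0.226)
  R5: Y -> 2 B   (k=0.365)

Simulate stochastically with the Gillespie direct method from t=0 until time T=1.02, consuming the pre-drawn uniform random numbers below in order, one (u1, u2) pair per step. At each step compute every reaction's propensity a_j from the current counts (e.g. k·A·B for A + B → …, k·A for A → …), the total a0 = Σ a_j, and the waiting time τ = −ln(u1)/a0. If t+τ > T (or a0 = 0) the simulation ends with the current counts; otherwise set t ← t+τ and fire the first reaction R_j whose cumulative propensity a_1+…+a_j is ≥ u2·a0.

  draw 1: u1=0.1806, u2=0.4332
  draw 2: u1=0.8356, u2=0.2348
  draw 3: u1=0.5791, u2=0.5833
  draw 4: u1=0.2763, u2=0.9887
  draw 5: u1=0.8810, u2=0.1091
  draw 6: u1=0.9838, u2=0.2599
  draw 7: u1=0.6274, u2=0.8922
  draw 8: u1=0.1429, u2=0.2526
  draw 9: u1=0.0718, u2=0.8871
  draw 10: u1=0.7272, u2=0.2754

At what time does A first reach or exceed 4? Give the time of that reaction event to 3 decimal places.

t=0.000: Y=7 A=3 B=4
Draw 1: a1=3.493, a2=0.396, a3=11.676, a4=0.678, a5=2.555, a0=18.798; τ=−ln(0.1806)/18.798=0.091 → t=0.091; u2·a0=0.4332·18.798=8.143; a1+a2=3.889 < 8.143 ≤ a1+…+a3=15.565 → R3 fires; Y=6 A=4 B=3
Draw 2: a1=2.994, a2=0.528, a3=7.506, a4=0.904, a5=2.190, a0=14.122; τ=−ln(0.8356)/14.122=0.013 → t=0.104; u2·a0=0.2348·14.122=3.316; a1=2.994 < 3.316 ≤ a1+a2=3.522 → R2 fires; Y=7 A=3 B=4
Draw 3: a1=3.493, a2=0.396, a3=11.676, a4=0.678, a5=2.555, a0=18.798; τ=−ln(0.5791)/18.798=0.029 → t=0.133; u2·a0=0.5833·18.798=10.965; a1+a2=3.889 < 10.965 ≤ a1+…+a3=15.565 → R3 fires; Y=6 A=4 B=3
Draw 4: a1=2.994, a2=0.528, a3=7.506, a4=0.904, a5=2.190, a0=14.122; τ=−ln(0.2763)/14.122=0.091 → t=0.224; u2·a0=0.9887·14.122=13.962; a1+…+a4=11.932 < 13.962 ≤ a1+…+a5=14.122 → R5 fires; Y=5 A=4 B=5
Draw 5: a1=2.495, a2=0.528, a3=10.425, a4=0.904, a5=1.825, a0=16.177; τ=−ln(0.8810)/16.177=0.008 → t=0.232; u2·a0=0.1091·16.177=1.765 ≤ a1=2.495 → R1 fires; Y=4 A=5 B=5
Draw 6: a1=1.996, a2=0.660, a3=8.340, a4=1.130, a5=1.460, a0=13.586; τ=−ln(0.9838)/13.586=0.001 → t=0.233; u2·a0=0.2599·13.586=3.531; a1+a2=2.656 < 3.531 ≤ a1+…+a3=10.996 → R3 fires; Y=3 A=6 B=4
Draw 7: a1=1.497, a2=0.792, a3=5.004, a4=1.356, a5=1.095, a0=9.744; τ=−ln(0.6274)/9.744=0.048 → t=0.281; u2·a0=0.8922·9.744=8.694; a1+…+a4=8.649 < 8.694 ≤ a1+…+a5=9.744 → R5 fires; Y=2 A=6 B=6
Draw 8: a1=0.998, a2=0.792, a3=5.004, a4=1.356, a5=0.730, a0=8.880; τ=−ln(0.1429)/8.880=0.219 → t=0.500; u2·a0=0.2526·8.880=2.243; a1+a2=1.790 < 2.243 ≤ a1+…+a3=6.794 → R3 fires; Y=1 A=7 B=5
Draw 9: a1=0.499, a2=0.924, a3=2.085, a4=1.582, a5=0.365, a0=5.455; τ=−ln(0.0718)/5.455=0.483 → t=0.983; u2·a0=0.8871·5.455=4.839; a1+…+a3=3.508 < 4.839 ≤ a1+…+a4=5.090 → R4 fires; Y=1 A=6 B=6
Draw 10: a1=0.499, a2=0.792, a3=2.502, a4=1.356, a5=0.365, a0=5.514; τ=−ln(0.7272)/5.514=0.058 → t=1.040 > T=1.02: stop.
A first becomes ≥ 4 when it reaches 4 at the event at t=0.091.

Threshold first reached at t = 0.091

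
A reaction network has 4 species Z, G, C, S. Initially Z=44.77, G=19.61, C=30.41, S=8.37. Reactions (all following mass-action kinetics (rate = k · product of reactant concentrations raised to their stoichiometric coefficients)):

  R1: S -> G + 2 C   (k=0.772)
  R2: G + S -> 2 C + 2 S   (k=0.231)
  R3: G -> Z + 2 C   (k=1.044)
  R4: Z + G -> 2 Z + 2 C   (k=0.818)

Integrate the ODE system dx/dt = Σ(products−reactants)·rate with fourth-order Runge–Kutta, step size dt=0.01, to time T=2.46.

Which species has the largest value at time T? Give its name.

Dominant species at T: C

RK4 with dt=0.01: 246 steps to T=2.46. Trajectory (selected grid times):
t=0.00: Z=44.77 G=19.61 C=30.41 S=8.37
t=0.27: Z=65.11 G=0.11 C=76.33 S=7.53
t=0.55: Z=66.56 G=0.08 C=82.25 S=6.11
t=0.82: Z=67.70 G=0.07 C=86.89 S=4.98
t=1.09: Z=68.64 G=0.05 C=90.67 S=4.06
t=1.37: Z=69.43 G=0.04 C=93.85 S=3.28
t=1.64: Z=70.04 G=0.04 C=96.34 S=2.67
t=1.91: Z=70.55 G=0.03 C=98.37 S=2.17
t=2.19: Z=70.97 G=0.02 C=100.07 S=1.75
t=2.46: Z=71.31 G=0.02 C=101.40 S=1.42
At T=2.46: Z=71.31 G=0.02 C=101.40 S=1.42; the largest is C.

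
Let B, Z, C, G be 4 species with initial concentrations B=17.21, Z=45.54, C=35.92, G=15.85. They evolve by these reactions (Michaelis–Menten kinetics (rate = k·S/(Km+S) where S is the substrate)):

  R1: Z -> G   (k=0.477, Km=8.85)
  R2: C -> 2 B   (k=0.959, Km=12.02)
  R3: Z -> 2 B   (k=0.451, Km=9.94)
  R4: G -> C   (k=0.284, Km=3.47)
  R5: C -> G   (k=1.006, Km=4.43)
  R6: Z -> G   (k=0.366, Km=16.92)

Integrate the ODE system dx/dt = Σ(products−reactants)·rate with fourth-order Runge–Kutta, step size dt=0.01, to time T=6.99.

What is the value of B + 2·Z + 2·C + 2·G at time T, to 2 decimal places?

Value at T = 211.83

Check how each reaction changes W = B + 2·Z + 2·C + 2·G (weight of products minus weight of reactants):
R1: Z -> G: (2·1) − (2·1) = 2 − 2 = 0
R2: C -> 2 B: (1·2) − (2·1) = 2 − 2 = 0
R3: Z -> 2 B: (1·2) − (2·1) = 2 − 2 = 0
R4: G -> C: (2·1) − (2·1) = 2 − 2 = 0
R5: C -> G: (2·1) − (2·1) = 2 − 2 = 0
R6: Z -> G: (2·1) − (2·1) = 2 − 2 = 0
Every reaction leaves W unchanged, so W is conserved and no simulation is needed: W(T) = W(0) = 17.21 + 2·45.54 + 2·35.92 + 2·15.85 = 211.83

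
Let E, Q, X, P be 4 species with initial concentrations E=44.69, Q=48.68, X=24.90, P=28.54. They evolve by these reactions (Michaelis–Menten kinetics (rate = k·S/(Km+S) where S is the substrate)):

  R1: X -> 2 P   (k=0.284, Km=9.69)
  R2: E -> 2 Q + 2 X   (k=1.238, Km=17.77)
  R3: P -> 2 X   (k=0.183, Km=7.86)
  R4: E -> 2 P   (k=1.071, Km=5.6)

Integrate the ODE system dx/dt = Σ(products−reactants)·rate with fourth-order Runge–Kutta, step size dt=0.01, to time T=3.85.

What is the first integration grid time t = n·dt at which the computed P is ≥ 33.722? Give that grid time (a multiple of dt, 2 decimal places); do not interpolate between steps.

RK4 with dt=0.01: 385 steps to T=3.85. Trajectory (selected grid times):
t=0.00: E=44.69 Q=48.68 X=24.90 P=28.54
t=0.43: E=43.90 Q=49.44 X=25.70 P=29.47
t=0.86: E=43.12 Q=50.20 X=26.49 P=30.40
t=1.28: E=42.35 Q=50.93 X=27.26 P=31.31
t=1.71: E=41.57 Q=51.68 X=28.04 P=32.24
t=2.14: E=40.79 Q=52.42 X=28.82 P=33.17
t=2.39: E=40.34 Q=52.85 X=29.27 P=33.71
t=2.40: E=40.32 Q=52.87 X=29.29 P=33.74
t=2.57: E=40.02 Q=53.16 X=29.59 P=34.10
t=2.99: E=39.27 Q=53.88 X=30.35 P=35.01
t=3.42: E=38.50 Q=54.61 X=31.11 P=35.93
t=3.85: E=37.73 Q=55.34 X=31.88 P=36.86
P(2.39)=33.713 < 33.722 but P(2.40)=33.735 ≥ 33.722, so the first grid time is t=2.40.

Threshold first reached at t = 2.40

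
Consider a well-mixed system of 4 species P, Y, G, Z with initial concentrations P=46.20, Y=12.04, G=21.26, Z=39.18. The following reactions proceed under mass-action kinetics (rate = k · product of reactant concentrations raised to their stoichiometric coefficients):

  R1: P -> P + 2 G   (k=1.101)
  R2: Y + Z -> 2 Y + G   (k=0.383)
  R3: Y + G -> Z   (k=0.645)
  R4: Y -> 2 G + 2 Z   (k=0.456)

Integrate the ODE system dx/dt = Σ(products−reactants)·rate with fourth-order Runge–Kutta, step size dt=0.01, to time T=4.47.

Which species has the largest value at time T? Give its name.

RK4 with dt=0.01: 447 steps to T=4.47. Trajectory (selected grid times):
t=0.00: P=46.20 Y=12.04 G=21.26 Z=39.18
t=0.50: P=46.20 Y=0.10 G=63.54 Z=52.23
t=0.99: P=46.20 Y=0.00 G=113.29 Z=52.34
t=1.49: P=46.20 Y=0.00 G=164.16 Z=52.34
t=1.99: P=46.20 Y=0.00 G=215.02 Z=52.34
t=2.48: P=46.20 Y=0.00 G=264.87 Z=52.34
t=2.98: P=46.20 Y=0.00 G=315.74 Z=52.34
t=3.48: P=46.20 Y=0.00 G=366.61 Z=52.34
t=3.97: P=46.20 Y=0.00 G=416.45 Z=52.34
t=4.47: P=46.20 Y=0.00 G=467.32 Z=52.34
At T=4.47: P=46.20 Y=0.00 G=467.32 Z=52.34; the largest is G.

Dominant species at T: G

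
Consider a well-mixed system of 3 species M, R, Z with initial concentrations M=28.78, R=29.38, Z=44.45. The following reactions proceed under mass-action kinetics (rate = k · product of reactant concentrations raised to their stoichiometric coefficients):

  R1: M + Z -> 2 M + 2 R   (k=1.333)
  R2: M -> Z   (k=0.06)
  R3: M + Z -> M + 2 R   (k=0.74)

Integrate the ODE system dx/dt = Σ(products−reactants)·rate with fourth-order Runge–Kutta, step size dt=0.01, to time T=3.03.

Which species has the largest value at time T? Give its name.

Dominant species at T: R

RK4 with dt=0.01: 303 steps to T=3.03. Trajectory (selected grid times):
t=0.00: M=28.78 R=29.38 Z=44.45
t=0.34: M=56.94 R=120.51 Z=0.03
t=0.67: M=56.53 R=122.76 Z=0.03
t=1.01: M=56.12 R=125.06 Z=0.03
t=1.35: M=55.72 R=127.34 Z=0.03
t=1.68: M=55.32 R=129.54 Z=0.03
t=2.02: M=54.92 R=131.79 Z=0.03
t=2.36: M=54.52 R=134.02 Z=0.03
t=2.69: M=54.14 R=136.17 Z=0.03
t=3.03: M=53.75 R=138.37 Z=0.03
At T=3.03: M=53.75 R=138.37 Z=0.03; the largest is R.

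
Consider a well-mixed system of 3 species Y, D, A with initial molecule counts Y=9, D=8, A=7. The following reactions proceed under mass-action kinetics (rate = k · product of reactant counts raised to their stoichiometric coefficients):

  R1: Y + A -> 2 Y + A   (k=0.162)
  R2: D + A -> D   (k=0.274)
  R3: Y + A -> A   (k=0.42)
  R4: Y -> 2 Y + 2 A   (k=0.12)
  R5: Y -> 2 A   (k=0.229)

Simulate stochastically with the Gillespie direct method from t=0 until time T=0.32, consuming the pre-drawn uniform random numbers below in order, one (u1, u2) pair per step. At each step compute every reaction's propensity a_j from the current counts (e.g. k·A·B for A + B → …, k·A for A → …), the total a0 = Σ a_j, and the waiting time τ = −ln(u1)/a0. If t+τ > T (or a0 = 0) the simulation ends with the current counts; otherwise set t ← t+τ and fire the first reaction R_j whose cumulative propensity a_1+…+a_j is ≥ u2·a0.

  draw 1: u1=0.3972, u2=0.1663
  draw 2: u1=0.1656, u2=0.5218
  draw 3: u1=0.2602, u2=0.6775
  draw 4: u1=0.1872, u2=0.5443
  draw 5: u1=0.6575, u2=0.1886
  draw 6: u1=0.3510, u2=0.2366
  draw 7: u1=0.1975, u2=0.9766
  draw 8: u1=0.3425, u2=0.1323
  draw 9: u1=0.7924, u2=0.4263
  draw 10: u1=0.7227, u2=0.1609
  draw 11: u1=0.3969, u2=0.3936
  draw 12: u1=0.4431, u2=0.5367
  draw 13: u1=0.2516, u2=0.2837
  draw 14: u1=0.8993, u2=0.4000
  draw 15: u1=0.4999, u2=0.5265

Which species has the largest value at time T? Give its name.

t=0.000: Y=9 D=8 A=7
Draw 1: a1=10.206, a2=15.344, a3=26.460, a4=1.080, a5=2.061, a0=55.151; τ=−ln(0.3972)/55.151=0.017 → t=0.017; u2·a0=0.1663·55.151=9.172 ≤ a1=10.206 → R1 fires; Y=10 D=8 A=7
Draw 2: a1=11.340, a2=15.344, a3=29.400, a4=1.200, a5=2.290, a0=59.574; τ=−ln(0.1656)/59.574=0.030 → t=0.047; u2·a0=0.5218·59.574=31.086; a1+a2=26.684 < 31.086 ≤ a1+…+a3=56.084 → R3 fires; Y=9 D=8 A=7
Draw 3: a1=10.206, a2=15.344, a3=26.460, a4=1.080, a5=2.061, a0=55.151; τ=−ln(0.2602)/55.151=0.024 → t=0.071; u2·a0=0.6775·55.151=37.365; a1+a2=25.550 < 37.365 ≤ a1+…+a3=52.010 → R3 fires; Y=8 D=8 A=7
Draw 4: a1=9.072, a2=15.344, a3=23.520, a4=0.960, a5=1.832, a0=50.728; τ=−ln(0.1872)/50.728=0.033 → t=0.104; u2·a0=0.5443·50.728=27.611; a1+a2=24.416 < 27.611 ≤ a1+…+a3=47.936 → R3 fires; Y=7 D=8 A=7
Draw 5: a1=7.938, a2=15.344, a3=20.580, a4=0.840, a5=1.603, a0=46.305; τ=−ln(0.6575)/46.305=0.009 → t=0.113; u2·a0=0.1886·46.305=8.733; a1=7.938 < 8.733 ≤ a1+a2=23.282 → R2 fires; Y=7 D=8 A=6
Draw 6: a1=6.804, a2=13.152, a3=17.640, a4=0.840, a5=1.603, a0=40.039; τ=−ln(0.3510)/40.039=0.026 → t=0.140; u2·a0=0.2366·40.039=9.473; a1=6.804 < 9.473 ≤ a1+a2=19.956 → R2 fires; Y=7 D=8 A=5
Draw 7: a1=5.670, a2=10.960, a3=14.700, a4=0.840, a5=1.603, a0=33.773; τ=−ln(0.1975)/33.773=0.048 → t=0.188; u2·a0=0.9766·33.773=32.983; a1+…+a4=32.170 < 32.983 ≤ a1+…+a5=33.773 → R5 fires; Y=6 D=8 A=7
Draw 8: a1=6.804, a2=15.344, a3=17.640, a4=0.720, a5=1.374, a0=41.882; τ=−ln(0.3425)/41.882=0.026 → t=0.213; u2·a0=0.1323·41.882=5.541 ≤ a1=6.804 → R1 fires; Y=7 D=8 A=7
Draw 9: a1=7.938, a2=15.344, a3=20.580, a4=0.840, a5=1.603, a0=46.305; τ=−ln(0.7924)/46.305=0.005 → t=0.218; u2·a0=0.4263·46.305=19.740; a1=7.938 < 19.740 ≤ a1+a2=23.282 → R2 fires; Y=7 D=8 A=6
Draw 10: a1=6.804, a2=13.152, a3=17.640, a4=0.840, a5=1.603, a0=40.039; τ=−ln(0.7227)/40.039=0.008 → t=0.226; u2·a0=0.1609·40.039=6.442 ≤ a1=6.804 → R1 fires; Y=8 D=8 A=6
Draw 11: a1=7.776, a2=13.152, a3=20.160, a4=0.960, a5=1.832, a0=43.880; τ=−ln(0.3969)/43.880=0.021 → t=0.247; u2·a0=0.3936·43.880=17.271; a1=7.776 < 17.271 ≤ a1+a2=20.928 → R2 fires; Y=8 D=8 A=5
Draw 12: a1=6.480, a2=10.960, a3=16.800, a4=0.960, a5=1.832, a0=37.032; τ=−ln(0.4431)/37.032=0.022 → t=0.269; u2·a0=0.5367·37.032=19.875; a1+a2=17.440 < 19.875 ≤ a1+…+a3=34.240 → R3 fires; Y=7 D=8 A=5
Draw 13: a1=5.670, a2=10.960, a3=14.700, a4=0.840, a5=1.603, a0=33.773; τ=−ln(0.2516)/33.773=0.041 → t=0.310; u2·a0=0.2837·33.773=9.581; a1=5.670 < 9.581 ≤ a1+a2=16.630 → R2 fires; Y=7 D=8 A=4
Draw 14: a1=4.536, a2=8.768, a3=11.760, a4=0.840, a5=1.603, a0=27.507; τ=−ln(0.8993)/27.507=0.004 → t=0.314; u2·a0=0.4000·27.507=11.003; a1=4.536 < 11.003 ≤ a1+a2=13.304 → R2 fires; Y=7 D=8 A=3
Draw 15: a1=3.402, a2=6.576, a3=8.820, a4=0.840, a5=1.603, a0=21.241; τ=−ln(0.4999)/21.241=0.033 → t=0.347 > T=0.32: stop.
At T=0.32: Y=7 D=8 A=3; the largest is D.

Dominant species at T: D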